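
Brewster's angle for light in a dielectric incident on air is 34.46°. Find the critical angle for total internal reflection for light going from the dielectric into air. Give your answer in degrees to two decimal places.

θ_c ≈ 43.33°

From Brewster, n₂/n₁ = tan θ_B = tan 34.46° = 0.6863.
Then sin θ_c = n₂/n₁ = 0.6863, so θ_c = arcsin 0.6863 = 43.33°.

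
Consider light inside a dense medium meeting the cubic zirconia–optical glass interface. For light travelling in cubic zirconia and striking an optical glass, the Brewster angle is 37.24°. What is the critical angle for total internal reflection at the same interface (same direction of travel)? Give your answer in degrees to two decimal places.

n₂/n₁ = tan 37.24° = 0.7601; the critical angle satisfies sin θ_c = n₂/n₁.
θ_c = arcsin(0.7601) = 49.48°.

θ_c ≈ 49.48°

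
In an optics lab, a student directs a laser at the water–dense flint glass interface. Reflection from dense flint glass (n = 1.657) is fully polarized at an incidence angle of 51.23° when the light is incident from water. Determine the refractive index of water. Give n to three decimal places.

Brewster's law: tan θ_B = n₂/n₁ (light incident in water, refracted into dense flint glass).
n₁ = n₂ / tan θ_B = 1.657 / tan 51.23° = 1.331.

n ≈ 1.331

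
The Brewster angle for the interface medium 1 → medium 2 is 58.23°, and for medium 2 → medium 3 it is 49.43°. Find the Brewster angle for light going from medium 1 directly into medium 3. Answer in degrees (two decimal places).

θ_B ≈ 62.07°

Each Brewster angle gives a ratio: n₂/n₁ = tan 58.23° = 1.6147, n₃/n₂ = tan 49.43° = 1.1680.
n₃/n₁ = 1.8859. Then tan θ_B(1→3) = n₃/n₁, so θ_B(1→3) = arctan(1.8859) = 62.07°.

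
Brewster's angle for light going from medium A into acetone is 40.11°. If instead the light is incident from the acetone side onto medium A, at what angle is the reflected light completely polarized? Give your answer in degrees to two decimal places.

θ_B' ≈ 49.89°

The two Brewster angles are complementary: θ_B' = 90° − θ_B = 90° − 40.11° = 49.89°.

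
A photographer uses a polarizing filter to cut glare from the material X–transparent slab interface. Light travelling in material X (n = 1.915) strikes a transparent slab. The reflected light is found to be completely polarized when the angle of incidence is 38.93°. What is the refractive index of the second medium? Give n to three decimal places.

n ≈ 1.547

At the Brewster angle, tan θ_B = n₂/n₁ with n₁ on the incident side (material X) and n₂ on the transmitted side (a transparent slab).
n₂ = n₁ tan θ_B = 1.915 × tan 38.93° = 1.547.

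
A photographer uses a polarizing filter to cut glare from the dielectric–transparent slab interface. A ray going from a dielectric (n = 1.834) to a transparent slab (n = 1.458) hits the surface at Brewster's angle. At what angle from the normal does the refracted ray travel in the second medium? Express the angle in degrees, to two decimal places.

tan θ_B = n₂/n₁ = 1.458/1.834 = 0.7950, so θ_B = 38.48°.
Since θ_B + θ_t = 90° at Brewster incidence, θ_t = 90° − 38.48° = 51.52°.

θ_t ≈ 51.52°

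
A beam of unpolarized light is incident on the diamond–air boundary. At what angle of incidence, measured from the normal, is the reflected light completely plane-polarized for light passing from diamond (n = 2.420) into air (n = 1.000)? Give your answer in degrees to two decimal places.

θ_B ≈ 22.45°

tan θ_B = n₂/n₁ = 1.000/2.420 = 0.4132. Taking the arctangent, θ_B = 22.45°.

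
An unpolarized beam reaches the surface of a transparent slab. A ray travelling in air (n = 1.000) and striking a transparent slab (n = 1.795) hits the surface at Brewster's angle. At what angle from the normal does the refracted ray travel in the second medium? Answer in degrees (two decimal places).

tan θ_B = n₂/n₁ = 1.795/1.000 = 1.7950, so θ_B = 60.88°.
At Brewster's angle the reflected and refracted rays are perpendicular, so θ_t = 90° − θ_B = 90° − 60.88° = 29.12°.

θ_t ≈ 29.12°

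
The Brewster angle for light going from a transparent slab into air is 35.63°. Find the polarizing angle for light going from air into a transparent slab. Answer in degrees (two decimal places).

The two Brewster angles are complementary: θ_B' = 90° − θ_B = 90° − 35.63° = 54.37°.

θ_B' ≈ 54.37°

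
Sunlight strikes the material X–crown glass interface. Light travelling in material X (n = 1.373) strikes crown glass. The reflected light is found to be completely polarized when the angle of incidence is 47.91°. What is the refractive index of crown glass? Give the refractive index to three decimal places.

Full polarization of the reflected beam means tan θ_B = n₂/n₁, where n₁ is the incident medium (material X).
n₂ = n₁ tan θ_B = 1.373 × tan 47.91° = 1.520.

n ≈ 1.520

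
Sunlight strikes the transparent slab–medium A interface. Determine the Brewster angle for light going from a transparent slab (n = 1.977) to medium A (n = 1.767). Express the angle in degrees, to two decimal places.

At Brewster's angle the reflected and refracted rays are perpendicular, which with Snell's law gives tan θ_B = n₂/n₁.
Brewster's condition: tan θ_B = n₂/n₁ = 1.767/1.977 = 0.8938. Taking the arctangent, θ_B = 41.79°.

θ_B ≈ 41.79°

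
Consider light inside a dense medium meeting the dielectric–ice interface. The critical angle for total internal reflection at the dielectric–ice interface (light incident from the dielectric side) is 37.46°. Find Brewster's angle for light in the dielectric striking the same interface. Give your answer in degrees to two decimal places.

n₂/n₁ = sin θ_c = sin 37.46° = 0.6082.
tan θ_B equals the same ratio, so θ_B = arctan(0.6082) = 31.31°.

θ_B ≈ 31.31°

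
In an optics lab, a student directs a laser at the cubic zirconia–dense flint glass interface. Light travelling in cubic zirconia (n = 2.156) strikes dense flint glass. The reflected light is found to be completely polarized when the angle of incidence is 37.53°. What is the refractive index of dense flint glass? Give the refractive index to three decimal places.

n ≈ 1.656

At Brewster's angle, tan θ_B = n₂/n₁ with n₁ on the incident side (cubic zirconia) and n₂ on the transmitted side (dense flint glass).
n₂ = n₁ tan θ_B = 2.156 × tan 37.53° = 1.656.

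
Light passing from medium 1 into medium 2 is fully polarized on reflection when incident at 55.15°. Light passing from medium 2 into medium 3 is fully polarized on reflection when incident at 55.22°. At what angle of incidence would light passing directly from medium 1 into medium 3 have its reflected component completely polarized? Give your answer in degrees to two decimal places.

θ_B ≈ 64.19°

Each Brewster angle gives a ratio: n₂/n₁ = tan 55.15° = 1.4361, n₃/n₂ = tan 55.22° = 1.4399.
n₃/n₁ = 2.0679. Then tan θ_B(1→3) = n₃/n₁, so θ_B(1→3) = arctan(2.0679) = 64.19°.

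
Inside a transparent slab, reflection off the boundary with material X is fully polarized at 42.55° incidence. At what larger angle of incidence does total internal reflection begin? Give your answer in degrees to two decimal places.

tan θ_B = n₂/n₁ = tan 42.55° = 0.9179.
Total internal reflection: sin θ_c = n₂/n₁ = 0.9179.
θ_c = arcsin(0.9179) = 66.63°.

θ_c ≈ 66.63°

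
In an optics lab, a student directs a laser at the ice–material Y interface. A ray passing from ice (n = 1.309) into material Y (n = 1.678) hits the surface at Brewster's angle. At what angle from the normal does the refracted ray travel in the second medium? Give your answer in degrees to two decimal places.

θ_t ≈ 37.96°

tan θ_B = n₂/n₁ = 1.678/1.309 = 1.2819, so θ_B = 52.04°.
Since θ_B + θ_t = 90° at Brewster incidence, θ_t = 90° − 52.04° = 37.96°.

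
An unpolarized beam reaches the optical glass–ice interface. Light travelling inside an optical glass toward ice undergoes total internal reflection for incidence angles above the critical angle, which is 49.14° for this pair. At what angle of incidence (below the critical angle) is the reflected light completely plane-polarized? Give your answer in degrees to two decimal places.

sin θ_c = n₂/n₁, so n₂/n₁ = sin 49.14° = 0.7563.
Brewster: tan θ_B = n₂/n₁ = 0.7563.
θ_B = arctan(0.7563) = 37.10°.

θ_B ≈ 37.10°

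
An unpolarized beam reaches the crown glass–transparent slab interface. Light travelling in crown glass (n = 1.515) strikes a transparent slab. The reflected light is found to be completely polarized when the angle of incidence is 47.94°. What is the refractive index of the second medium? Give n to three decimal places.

At Brewster's angle, tan θ_B = n₂/n₁ with n₁ on the incident side (crown glass) and n₂ on the transmitted side (a transparent slab).
n₂ = n₁ tan θ_B = 1.515 × tan 47.94° = 1.679.

n ≈ 1.679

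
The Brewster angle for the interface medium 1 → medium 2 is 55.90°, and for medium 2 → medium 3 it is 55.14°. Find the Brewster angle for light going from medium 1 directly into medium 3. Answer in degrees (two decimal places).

Each Brewster angle gives a ratio: n₂/n₁ = tan 55.90° = 1.4770, n₃/n₂ = tan 55.14° = 1.4356.
n₃/n₁ = 2.1204. Then tan θ_B(1→3) = n₃/n₁, so θ_B(1→3) = arctan(2.1204) = 64.75°.

θ_B ≈ 64.75°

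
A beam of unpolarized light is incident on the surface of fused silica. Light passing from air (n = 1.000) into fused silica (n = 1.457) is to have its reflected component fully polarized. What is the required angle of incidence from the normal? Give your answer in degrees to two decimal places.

At Brewster's angle the reflected and refracted rays are perpendicular, which with Snell's law gives tan θ_B = n₂/n₁.
Brewster's condition: tan θ_B = n₂/n₁ = 1.457/1.000 = 1.4570.
So θ_B = arctan 1.4570 = 55.54°.

θ_B ≈ 55.54°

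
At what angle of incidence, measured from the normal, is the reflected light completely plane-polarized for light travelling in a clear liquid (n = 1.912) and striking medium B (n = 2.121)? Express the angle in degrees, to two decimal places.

The reflected p-component vanishes when tan θ_B = n₂/n₁.
Brewster's condition: tan θ_B = n₂/n₁ = 2.121/1.912 = 1.1093. Taking the arctangent, θ_B = 47.97°.

θ_B ≈ 47.97°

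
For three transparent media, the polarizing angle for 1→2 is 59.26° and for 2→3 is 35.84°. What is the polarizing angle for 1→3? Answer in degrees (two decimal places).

Each Brewster angle gives a ratio: n₂/n₁ = tan 59.26° = 1.6815, n₃/n₂ = tan 35.84° = 0.7223.
So n₃/n₁ = (n₂/n₁)(n₃/n₂) = 1.6815 × 0.7223 = 1.2145.
θ_B(1→3) = arctan(1.2145) = 50.53°.

θ_B ≈ 50.53°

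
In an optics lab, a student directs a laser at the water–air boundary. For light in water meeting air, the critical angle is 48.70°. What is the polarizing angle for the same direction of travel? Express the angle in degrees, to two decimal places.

n₂/n₁ = sin θ_c = sin 48.70° = 0.7513.
tan θ_B equals the same ratio, so θ_B = arctan(0.7513) = 36.92°.

θ_B ≈ 36.92°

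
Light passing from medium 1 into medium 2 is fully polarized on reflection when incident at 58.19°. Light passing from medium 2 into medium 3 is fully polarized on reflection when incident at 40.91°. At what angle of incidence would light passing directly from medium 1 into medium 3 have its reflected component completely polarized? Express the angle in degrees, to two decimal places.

n₂/n₁ = tan 58.19° = 1.6122 and n₃/n₂ = tan 40.91° = 0.8665.
n₃/n₁ = 1.3970. Then tan θ_B(1→3) = n₃/n₁, so θ_B(1→3) = arctan(1.3970) = 54.40°.

θ_B ≈ 54.40°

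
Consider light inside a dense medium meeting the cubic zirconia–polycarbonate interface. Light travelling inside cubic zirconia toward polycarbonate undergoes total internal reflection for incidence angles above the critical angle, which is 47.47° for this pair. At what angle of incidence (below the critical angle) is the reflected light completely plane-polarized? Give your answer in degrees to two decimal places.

θ_B ≈ 36.39°

n₂/n₁ = sin θ_c = sin 47.47° = 0.7369.
tan θ_B equals the same ratio, so θ_B = arctan(0.7369) = 36.39°.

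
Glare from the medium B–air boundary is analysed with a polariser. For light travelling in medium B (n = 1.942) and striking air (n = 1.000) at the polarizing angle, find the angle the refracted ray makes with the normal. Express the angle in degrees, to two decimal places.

θ_t ≈ 62.75°

tan θ_B = n₂/n₁ = 1.000/1.942 = 0.5149, so θ_B = 27.25°.
At Brewster's angle the reflected and refracted rays are perpendicular, so θ_t = 90° − θ_B = 90° − 27.25° = 62.75°.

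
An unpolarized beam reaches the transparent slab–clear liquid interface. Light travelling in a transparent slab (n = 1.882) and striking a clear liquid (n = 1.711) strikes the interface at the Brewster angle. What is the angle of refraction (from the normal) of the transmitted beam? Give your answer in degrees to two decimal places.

θ_B = arctan(n₂/n₁) = arctan(1.711/1.882) = 42.28°.
At Brewster's angle the reflected and refracted rays are perpendicular, so θ_t = 90° − θ_B = 90° − 42.28° = 47.72°.

θ_t ≈ 47.72°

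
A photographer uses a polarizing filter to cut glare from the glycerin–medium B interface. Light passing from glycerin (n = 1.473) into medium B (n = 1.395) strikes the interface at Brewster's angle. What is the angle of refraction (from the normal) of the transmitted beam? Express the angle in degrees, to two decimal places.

θ_t ≈ 46.56°

θ_B = arctan(n₂/n₁) = arctan(1.395/1.473) = 43.44°.
The refracted ray is perpendicular to the reflected ray, so θ_t = 90° − θ_B = 46.56°.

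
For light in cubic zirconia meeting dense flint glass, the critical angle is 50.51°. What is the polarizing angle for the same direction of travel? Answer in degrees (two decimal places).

θ_B ≈ 37.66°

n₂/n₁ = sin θ_c = sin 50.51° = 0.7717.
tan θ_B equals the same ratio, so θ_B = arctan(0.7717) = 37.66°.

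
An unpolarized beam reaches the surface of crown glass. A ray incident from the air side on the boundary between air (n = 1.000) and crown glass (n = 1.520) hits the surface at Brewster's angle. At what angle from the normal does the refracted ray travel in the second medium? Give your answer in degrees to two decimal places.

θ_t ≈ 33.34°

θ_B = arctan(n₂/n₁) = arctan(1.520/1.000) = 56.66°.
Since θ_B + θ_t = 90° at Brewster incidence, θ_t = 90° − 56.66° = 33.34°.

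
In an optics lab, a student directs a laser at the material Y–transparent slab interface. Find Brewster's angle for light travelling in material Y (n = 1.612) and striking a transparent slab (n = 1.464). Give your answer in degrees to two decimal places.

θ_B ≈ 42.25°

tan θ_B = n₂/n₁ = 1.464/1.612 = 0.9082. Taking the arctangent, θ_B = 42.25°.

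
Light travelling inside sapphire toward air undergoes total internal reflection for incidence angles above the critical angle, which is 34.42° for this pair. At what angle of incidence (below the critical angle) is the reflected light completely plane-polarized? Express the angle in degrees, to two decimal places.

θ_B ≈ 29.48°

At the critical angle sin θ_c = n₂/n₁, giving n₂/n₁ = sin 34.42° = 0.5653.
Then tan θ_B = n₂/n₁ = 0.5653, so θ_B = arctan 0.5653 = 29.48°.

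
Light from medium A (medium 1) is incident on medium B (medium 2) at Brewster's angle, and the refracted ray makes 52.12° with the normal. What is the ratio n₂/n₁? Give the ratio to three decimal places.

n₂/n₁ ≈ 0.778

θ_B + θ_t = 90°, so θ_B = 90° − 52.12° = 37.88°.
Then n₂/n₁ = tan θ_B = tan 37.88° = 0.778.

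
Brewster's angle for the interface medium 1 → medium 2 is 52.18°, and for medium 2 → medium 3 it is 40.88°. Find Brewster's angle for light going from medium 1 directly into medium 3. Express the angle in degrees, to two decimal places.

n₂/n₁ = tan 52.18° = 1.2883 and n₃/n₂ = tan 40.88° = 0.8656.
So n₃/n₁ = (n₂/n₁)(n₃/n₂) = 1.2883 × 0.8656 = 1.1151.
θ_B(1→3) = arctan(1.1151) = 48.12°.

θ_B ≈ 48.12°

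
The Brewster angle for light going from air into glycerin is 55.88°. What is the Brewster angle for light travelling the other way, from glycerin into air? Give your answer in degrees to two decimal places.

tan θ_B' = n₁/n₂ = 1/tan θ_B, so θ_B' = 90° − θ_B.
θ_B' = 90° − 55.88° = 34.12°.

θ_B' ≈ 34.12°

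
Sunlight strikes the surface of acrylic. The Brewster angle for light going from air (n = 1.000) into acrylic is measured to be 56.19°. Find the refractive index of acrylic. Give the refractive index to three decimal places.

n ≈ 1.493

Full polarization of the reflected beam means tan θ_B = n₂/n₁, where n₁ is the incident medium (air).
n₂ = n₁ tan θ_B = 1.000 × tan 56.19° = 1.493.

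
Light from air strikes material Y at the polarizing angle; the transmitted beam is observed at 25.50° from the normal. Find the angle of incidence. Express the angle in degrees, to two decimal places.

Since the reflected and refracted rays are at right angles at the polarizing angle, θ_B + θ_t = 90°.
θ_B = 90° − 25.50° = 64.50°.

θ_B ≈ 64.50°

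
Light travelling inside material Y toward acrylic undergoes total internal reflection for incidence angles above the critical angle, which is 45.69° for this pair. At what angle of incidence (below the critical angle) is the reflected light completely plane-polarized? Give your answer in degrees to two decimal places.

θ_B ≈ 35.59°

At the critical angle sin θ_c = n₂/n₁, giving n₂/n₁ = sin 45.69° = 0.7156.
Then tan θ_B = n₂/n₁ = 0.7156, so θ_B = arctan 0.7156 = 35.59°.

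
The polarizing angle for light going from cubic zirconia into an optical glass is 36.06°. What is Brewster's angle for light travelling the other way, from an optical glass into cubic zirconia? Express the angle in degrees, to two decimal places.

θ_B' ≈ 53.94°

tan θ_B' = n₁/n₂ = 1/tan θ_B, so θ_B' = 90° − θ_B.
θ_B' = 90° − 36.06° = 53.94°.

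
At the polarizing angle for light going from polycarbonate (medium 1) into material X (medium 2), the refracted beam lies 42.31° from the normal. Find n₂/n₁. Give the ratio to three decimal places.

θ_B + θ_t = 90°, so θ_B = 90° − 42.31° = 47.69°.
Then n₂/n₁ = tan θ_B = tan 47.69° = 1.099.

n₂/n₁ ≈ 1.099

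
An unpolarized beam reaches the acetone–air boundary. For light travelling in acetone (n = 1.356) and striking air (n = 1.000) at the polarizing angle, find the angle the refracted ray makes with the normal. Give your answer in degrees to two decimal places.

θ_t ≈ 53.59°

tan θ_B = n₂/n₁ = 1.000/1.356 = 0.7375, so θ_B = 36.41°.
The refracted ray is perpendicular to the reflected ray, so θ_t = 90° − θ_B = 53.59°.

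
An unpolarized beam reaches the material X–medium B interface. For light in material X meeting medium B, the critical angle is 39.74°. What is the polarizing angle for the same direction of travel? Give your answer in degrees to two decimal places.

n₂/n₁ = sin θ_c = sin 39.74° = 0.6393.
tan θ_B equals the same ratio, so θ_B = arctan(0.6393) = 32.59°.

θ_B ≈ 32.59°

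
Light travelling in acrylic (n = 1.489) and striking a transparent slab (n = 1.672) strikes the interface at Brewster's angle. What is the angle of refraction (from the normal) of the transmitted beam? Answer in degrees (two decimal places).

θ_B = arctan(n₂/n₁) = arctan(1.672/1.489) = 48.31°.
Since θ_B + θ_t = 90° at Brewster incidence, θ_t = 90° − 48.31° = 41.69°.

θ_t ≈ 41.69°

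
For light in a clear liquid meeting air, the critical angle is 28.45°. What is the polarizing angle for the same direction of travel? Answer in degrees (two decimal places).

At the critical angle sin θ_c = n₂/n₁, giving n₂/n₁ = sin 28.45° = 0.4764.
Then tan θ_B = n₂/n₁ = 0.4764, so θ_B = arctan 0.4764 = 25.47°.

θ_B ≈ 25.47°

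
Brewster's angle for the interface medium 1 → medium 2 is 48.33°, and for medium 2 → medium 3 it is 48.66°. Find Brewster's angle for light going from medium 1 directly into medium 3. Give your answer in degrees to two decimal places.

θ_B ≈ 51.94°

n₂/n₁ = tan 48.33° = 1.1236 and n₃/n₂ = tan 48.66° = 1.1367.
So n₃/n₁ = (n₂/n₁)(n₃/n₂) = 1.1236 × 1.1367 = 1.2771.
θ_B(1→3) = arctan(1.2771) = 51.94°.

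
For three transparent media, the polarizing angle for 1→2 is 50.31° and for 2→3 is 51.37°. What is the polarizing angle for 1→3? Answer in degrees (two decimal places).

θ_B ≈ 56.45°

Each Brewster angle gives a ratio: n₂/n₁ = tan 50.31° = 1.2049, n₃/n₂ = tan 51.37° = 1.2513.
n₃/n₁ = 1.5078. Then tan θ_B(1→3) = n₃/n₁, so θ_B(1→3) = arctan(1.5078) = 56.45°.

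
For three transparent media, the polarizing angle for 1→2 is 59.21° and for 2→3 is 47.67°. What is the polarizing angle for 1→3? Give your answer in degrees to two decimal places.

n₂/n₁ = tan 59.21° = 1.6782 and n₃/n₂ = tan 47.67° = 1.0978.
Multiplying, n₃/n₁ = 1.6782 × 1.0978 = 1.8424, and θ_B(1→3) = arctan 1.8424 = 61.51°.

θ_B ≈ 61.51°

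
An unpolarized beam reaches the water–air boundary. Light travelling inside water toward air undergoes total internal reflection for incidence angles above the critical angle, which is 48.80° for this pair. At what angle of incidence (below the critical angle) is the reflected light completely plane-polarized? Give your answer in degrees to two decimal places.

θ_B ≈ 36.96°

At the critical angle sin θ_c = n₂/n₁, giving n₂/n₁ = sin 48.80° = 0.7524.
Then tan θ_B = n₂/n₁ = 0.7524, so θ_B = arctan 0.7524 = 36.96°.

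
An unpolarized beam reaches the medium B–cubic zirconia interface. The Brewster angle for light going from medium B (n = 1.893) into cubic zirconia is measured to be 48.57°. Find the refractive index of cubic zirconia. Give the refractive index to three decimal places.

n ≈ 2.145

Brewster's law: tan θ_B = n₂/n₁ (light incident in medium B, refracted into cubic zirconia).
n₂ = n₁ tan θ_B = 1.893 × tan 48.57° = 2.145.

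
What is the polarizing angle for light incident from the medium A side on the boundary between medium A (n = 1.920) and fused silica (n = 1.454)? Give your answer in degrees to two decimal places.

θ_B ≈ 37.14°

Here n₂/n₁ = 1.454/1.920 = 0.7573, and Brewster's law gives tan θ_B = n₂/n₁.
So θ_B = arctan 0.7573 = 37.14°.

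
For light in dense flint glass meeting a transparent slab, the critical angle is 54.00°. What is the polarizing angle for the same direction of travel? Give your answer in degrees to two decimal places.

θ_B ≈ 38.97°

sin θ_c = n₂/n₁, so n₂/n₁ = sin 54.00° = 0.8090.
Brewster: tan θ_B = n₂/n₁ = 0.8090.
θ_B = arctan(0.8090) = 38.97°.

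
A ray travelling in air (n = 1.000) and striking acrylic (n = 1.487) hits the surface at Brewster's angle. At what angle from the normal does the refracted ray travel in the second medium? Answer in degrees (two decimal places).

tan θ_B = n₂/n₁ = 1.487/1.000 = 1.4870, so θ_B = 56.08°.
At Brewster's angle the reflected and refracted rays are perpendicular, so θ_t = 90° − θ_B = 90° − 56.08° = 33.92°.

θ_t ≈ 33.92°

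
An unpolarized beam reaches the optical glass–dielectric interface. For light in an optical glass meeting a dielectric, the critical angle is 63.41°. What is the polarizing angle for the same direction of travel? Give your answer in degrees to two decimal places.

θ_B ≈ 41.80°

At the critical angle sin θ_c = n₂/n₁, giving n₂/n₁ = sin 63.41° = 0.8942.
Then tan θ_B = n₂/n₁ = 0.8942, so θ_B = arctan 0.8942 = 41.80°.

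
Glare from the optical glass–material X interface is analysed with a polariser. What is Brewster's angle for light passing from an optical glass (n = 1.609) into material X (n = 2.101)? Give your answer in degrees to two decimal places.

Brewster's condition: tan θ_B = n₂/n₁ = 2.101/1.609 = 1.3058.
So θ_B = arctan 1.3058 = 52.55°.

θ_B ≈ 52.55°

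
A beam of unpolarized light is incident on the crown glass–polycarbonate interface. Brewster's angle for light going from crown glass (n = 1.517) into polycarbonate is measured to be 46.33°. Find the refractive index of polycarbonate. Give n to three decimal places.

Brewster's law: tan θ_B = n₂/n₁ (light incident in crown glass, refracted into polycarbonate).
n₂ = n₁ tan θ_B = 1.517 × tan 46.33° = 1.589.

n ≈ 1.589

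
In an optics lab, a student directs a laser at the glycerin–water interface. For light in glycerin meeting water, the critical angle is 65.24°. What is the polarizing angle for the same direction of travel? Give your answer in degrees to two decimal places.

At the critical angle sin θ_c = n₂/n₁, giving n₂/n₁ = sin 65.24° = 0.9081.
Then tan θ_B = n₂/n₁ = 0.9081, so θ_B = arctan 0.9081 = 42.24°.

θ_B ≈ 42.24°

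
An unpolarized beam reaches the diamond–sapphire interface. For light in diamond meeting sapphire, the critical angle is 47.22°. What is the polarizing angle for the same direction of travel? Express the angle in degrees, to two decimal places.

At the critical angle sin θ_c = n₂/n₁, giving n₂/n₁ = sin 47.22° = 0.7340.
Then tan θ_B = n₂/n₁ = 0.7340, so θ_B = arctan 0.7340 = 36.28°.

θ_B ≈ 36.28°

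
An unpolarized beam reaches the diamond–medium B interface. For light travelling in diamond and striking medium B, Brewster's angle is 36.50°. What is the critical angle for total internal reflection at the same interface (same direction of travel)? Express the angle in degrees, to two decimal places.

From Brewster, n₂/n₁ = tan θ_B = tan 36.50° = 0.7400.
Then sin θ_c = n₂/n₁ = 0.7400, so θ_c = arcsin 0.7400 = 47.73°.

θ_c ≈ 47.73°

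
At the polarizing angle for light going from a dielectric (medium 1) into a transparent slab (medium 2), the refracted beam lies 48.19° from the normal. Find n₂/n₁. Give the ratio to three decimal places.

At Brewster incidence θ_B = 90° − θ_t = 90° − 48.19° = 41.81°.
tan θ_B = n₂/n₁, so n₂/n₁ = tan 41.81° = 0.894.

n₂/n₁ ≈ 0.894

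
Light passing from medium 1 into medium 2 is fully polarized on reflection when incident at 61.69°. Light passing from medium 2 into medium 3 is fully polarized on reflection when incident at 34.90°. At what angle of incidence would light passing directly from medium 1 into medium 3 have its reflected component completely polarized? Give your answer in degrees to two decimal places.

θ_B ≈ 52.33°

n₂/n₁ = tan 61.69° = 1.8564 and n₃/n₂ = tan 34.90° = 0.6976.
So n₃/n₁ = (n₂/n₁)(n₃/n₂) = 1.8564 × 0.6976 = 1.2951.
θ_B(1→3) = arctan(1.2951) = 52.33°.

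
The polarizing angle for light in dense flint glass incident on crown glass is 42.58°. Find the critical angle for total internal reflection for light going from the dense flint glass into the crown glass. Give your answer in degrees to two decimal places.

n₂/n₁ = tan 42.58° = 0.9189; the critical angle satisfies sin θ_c = n₂/n₁.
θ_c = arcsin(0.9189) = 66.77°.

θ_c ≈ 66.77°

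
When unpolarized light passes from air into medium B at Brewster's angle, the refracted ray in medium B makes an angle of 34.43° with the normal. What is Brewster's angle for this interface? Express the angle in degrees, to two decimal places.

Since the reflected and refracted rays are at right angles at the polarizing angle, θ_B + θ_t = 90°.
So θ_B = 90° − θ_t = 90° − 34.43° = 55.57°.

θ_B ≈ 55.57°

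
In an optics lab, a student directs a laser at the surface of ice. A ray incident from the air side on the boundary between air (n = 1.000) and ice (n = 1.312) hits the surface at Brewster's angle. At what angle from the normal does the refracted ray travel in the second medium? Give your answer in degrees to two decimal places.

tan θ_B = n₂/n₁ = 1.312/1.000 = 1.3120, so θ_B = 52.69°.
The refracted ray is perpendicular to the reflected ray, so θ_t = 90° − θ_B = 37.31°.

θ_t ≈ 37.31°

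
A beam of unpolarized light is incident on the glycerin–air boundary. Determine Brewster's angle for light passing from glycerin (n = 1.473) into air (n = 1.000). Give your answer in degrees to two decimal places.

The reflected p-component vanishes when tan θ_B = n₂/n₁.
Here n₂/n₁ = 1.000/1.473 = 0.6789, and Brewster's law gives tan θ_B = n₂/n₁. Taking the arctangent, θ_B = 34.17°.

θ_B ≈ 34.17°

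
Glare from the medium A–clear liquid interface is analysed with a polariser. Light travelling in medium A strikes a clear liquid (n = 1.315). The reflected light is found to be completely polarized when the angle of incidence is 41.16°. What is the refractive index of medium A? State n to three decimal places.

n ≈ 1.504

At the Brewster angle, tan θ_B = n₂/n₁ with n₁ on the incident side (medium A) and n₂ on the transmitted side (a clear liquid).
n₁ = n₂ / tan θ_B = 1.315 / tan 41.16° = 1.504.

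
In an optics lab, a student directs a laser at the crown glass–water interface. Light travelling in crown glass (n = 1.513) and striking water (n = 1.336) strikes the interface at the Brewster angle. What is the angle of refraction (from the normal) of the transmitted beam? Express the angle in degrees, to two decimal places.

First find Brewster's angle: tan θ_B = 1.336/1.513 = 0.8830, giving θ_B = 41.44°.
The refracted ray is perpendicular to the reflected ray, so θ_t = 90° − θ_B = 48.56°.

θ_t ≈ 48.56°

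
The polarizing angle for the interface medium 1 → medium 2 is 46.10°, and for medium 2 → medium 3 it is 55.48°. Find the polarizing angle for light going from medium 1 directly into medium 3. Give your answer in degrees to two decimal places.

θ_B ≈ 56.50°

tan θ_B(1→2) = n₂/n₁ = tan 46.10° = 1.0392.
tan θ_B(2→3) = n₃/n₂ = tan 55.48° = 1.4539.
n₃/n₁ = 1.5108. Then tan θ_B(1→3) = n₃/n₁, so θ_B(1→3) = arctan(1.5108) = 56.50°.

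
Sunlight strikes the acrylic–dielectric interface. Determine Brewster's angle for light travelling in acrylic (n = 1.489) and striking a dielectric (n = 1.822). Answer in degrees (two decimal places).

Brewster's condition: tan θ_B = n₂/n₁ = 1.822/1.489 = 1.2236.
So θ_B = arctan 1.2236 = 50.74°.

θ_B ≈ 50.74°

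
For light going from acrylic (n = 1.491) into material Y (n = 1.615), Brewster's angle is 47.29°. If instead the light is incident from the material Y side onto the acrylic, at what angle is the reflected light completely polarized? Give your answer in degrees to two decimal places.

The two Brewster angles are complementary: θ_B' = 90° − θ_B = 90° − 47.29° = 42.71°.

θ_B' ≈ 42.71°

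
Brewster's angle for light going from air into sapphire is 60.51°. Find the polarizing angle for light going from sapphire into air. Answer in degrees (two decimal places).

The two Brewster angles are complementary: θ_B' = 90° − θ_B = 90° − 60.51° = 29.49°.

θ_B' ≈ 29.49°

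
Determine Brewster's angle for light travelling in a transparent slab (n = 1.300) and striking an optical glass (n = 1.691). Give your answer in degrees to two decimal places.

Here n₂/n₁ = 1.691/1.300 = 1.3008, and Brewster's law gives tan θ_B = n₂/n₁.
So θ_B = arctan 1.3008 = 52.45°.

θ_B ≈ 52.45°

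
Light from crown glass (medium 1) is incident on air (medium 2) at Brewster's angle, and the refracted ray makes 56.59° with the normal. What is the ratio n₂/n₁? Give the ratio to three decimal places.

θ_B + θ_t = 90°, so θ_B = 90° − 56.59° = 33.41°.
tan θ_B = n₂/n₁, so n₂/n₁ = tan 33.41° = 0.660.

n₂/n₁ ≈ 0.660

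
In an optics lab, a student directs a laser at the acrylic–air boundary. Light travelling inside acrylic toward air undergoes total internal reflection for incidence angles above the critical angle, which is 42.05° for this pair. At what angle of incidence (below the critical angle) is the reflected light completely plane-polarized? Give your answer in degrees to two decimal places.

θ_B ≈ 33.81°

sin θ_c = n₂/n₁, so n₂/n₁ = sin 42.05° = 0.6698.
Brewster: tan θ_B = n₂/n₁ = 0.6698.
θ_B = arctan(0.6698) = 33.81°.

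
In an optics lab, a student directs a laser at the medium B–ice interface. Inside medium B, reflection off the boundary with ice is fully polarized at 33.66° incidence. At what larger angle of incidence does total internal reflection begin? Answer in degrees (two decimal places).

θ_c ≈ 41.75°

From Brewster, n₂/n₁ = tan θ_B = tan 33.66° = 0.6659.
Then sin θ_c = n₂/n₁ = 0.6659, so θ_c = arcsin 0.6659 = 41.75°.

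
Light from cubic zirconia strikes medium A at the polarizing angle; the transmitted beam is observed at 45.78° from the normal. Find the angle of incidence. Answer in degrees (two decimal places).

Since the reflected and refracted rays are at right angles at the polarizing angle, θ_B + θ_t = 90°.
θ_B = 90° − 45.78° = 44.22°.

θ_B ≈ 44.22°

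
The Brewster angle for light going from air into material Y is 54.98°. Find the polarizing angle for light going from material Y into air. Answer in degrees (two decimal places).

tan θ_B' = n₁/n₂ = 1/tan θ_B, so θ_B' = 90° − θ_B.
θ_B' = 90° − 54.98° = 35.02°.

θ_B' ≈ 35.02°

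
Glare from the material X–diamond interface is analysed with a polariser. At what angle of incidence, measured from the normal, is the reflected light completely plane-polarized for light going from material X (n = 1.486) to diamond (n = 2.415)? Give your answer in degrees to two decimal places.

At Brewster's angle the reflected and refracted rays are perpendicular, which with Snell's law gives tan θ_B = n₂/n₁.
Here n₂/n₁ = 2.415/1.486 = 1.6252, and Brewster's law gives tan θ_B = n₂/n₁. Taking the arctangent, θ_B = 58.40°.

θ_B ≈ 58.40°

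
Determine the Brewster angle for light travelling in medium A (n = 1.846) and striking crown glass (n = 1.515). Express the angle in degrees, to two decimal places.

θ_B ≈ 39.38°

The reflected p-component vanishes when tan θ_B = n₂/n₁.
Here n₂/n₁ = 1.515/1.846 = 0.8207, and Brewster's law gives tan θ_B = n₂/n₁.
θ_B = arctan(0.8207) = 39.38°.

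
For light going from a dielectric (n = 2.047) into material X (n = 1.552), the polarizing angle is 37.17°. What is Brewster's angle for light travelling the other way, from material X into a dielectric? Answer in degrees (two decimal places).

The two Brewster angles are complementary: θ_B' = 90° − θ_B = 90° − 37.17° = 52.83°.

θ_B' ≈ 52.83°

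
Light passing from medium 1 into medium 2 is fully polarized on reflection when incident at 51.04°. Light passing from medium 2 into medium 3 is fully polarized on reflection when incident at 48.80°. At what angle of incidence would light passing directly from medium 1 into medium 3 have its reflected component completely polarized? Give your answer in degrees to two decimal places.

n₂/n₁ = tan 51.04° = 1.2367 and n₃/n₂ = tan 48.80° = 1.1423.
n₃/n₁ = 1.4126. Then tan θ_B(1→3) = n₃/n₁, so θ_B(1→3) = arctan(1.4126) = 54.71°.

θ_B ≈ 54.71°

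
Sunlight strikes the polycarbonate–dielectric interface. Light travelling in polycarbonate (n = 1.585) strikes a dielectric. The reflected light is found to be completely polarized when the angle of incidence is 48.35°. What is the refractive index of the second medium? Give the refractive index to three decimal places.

n ≈ 1.782

Brewster's law: tan θ_B = n₂/n₁ (light incident in polycarbonate, refracted into a dielectric).
n₂ = n₁ tan θ_B = 1.585 × tan 48.35° = 1.782.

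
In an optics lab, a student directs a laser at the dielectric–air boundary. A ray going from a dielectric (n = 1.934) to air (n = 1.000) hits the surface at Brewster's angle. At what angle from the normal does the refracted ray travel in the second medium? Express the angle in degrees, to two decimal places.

First find Brewster's angle: tan θ_B = 1.000/1.934 = 0.5171, giving θ_B = 27.34°.
The refracted ray is perpendicular to the reflected ray, so θ_t = 90° − θ_B = 62.66°.

θ_t ≈ 62.66°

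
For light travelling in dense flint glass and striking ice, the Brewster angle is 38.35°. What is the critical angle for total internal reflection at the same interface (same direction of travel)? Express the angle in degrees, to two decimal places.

θ_c ≈ 52.30°

From Brewster, n₂/n₁ = tan θ_B = tan 38.35° = 0.7912.
Then sin θ_c = n₂/n₁ = 0.7912, so θ_c = arcsin 0.7912 = 52.30°.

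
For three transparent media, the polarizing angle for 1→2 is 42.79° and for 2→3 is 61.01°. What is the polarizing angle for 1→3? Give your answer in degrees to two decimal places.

tan θ_B(1→2) = n₂/n₁ = tan 42.79° = 0.9257.
tan θ_B(2→3) = n₃/n₂ = tan 61.01° = 1.8048.
Multiplying, n₃/n₁ = 0.9257 × 1.8048 = 1.6707, and θ_B(1→3) = arctan 1.6707 = 59.10°.

θ_B ≈ 59.10°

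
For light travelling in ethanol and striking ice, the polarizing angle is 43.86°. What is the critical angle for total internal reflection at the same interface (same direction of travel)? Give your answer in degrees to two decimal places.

tan θ_B = n₂/n₁ = tan 43.86° = 0.9610.
Total internal reflection: sin θ_c = n₂/n₁ = 0.9610.
θ_c = arcsin(0.9610) = 73.94°.

θ_c ≈ 73.94°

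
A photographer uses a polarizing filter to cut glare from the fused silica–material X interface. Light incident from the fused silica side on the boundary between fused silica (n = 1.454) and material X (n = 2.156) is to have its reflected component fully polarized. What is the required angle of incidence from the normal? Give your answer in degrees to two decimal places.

θ_B ≈ 56.00°

Brewster's condition: tan θ_B = n₂/n₁ = 2.156/1.454 = 1.4828.
θ_B = arctan(1.4828) = 56.00°.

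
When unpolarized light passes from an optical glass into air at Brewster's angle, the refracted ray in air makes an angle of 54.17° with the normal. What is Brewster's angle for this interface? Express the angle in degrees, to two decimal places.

Brewster's condition makes the reflected and refracted beams perpendicular: θ_B + θ_t = 90°.
So θ_B = 90° − θ_t = 90° − 54.17° = 35.83°.

θ_B ≈ 35.83°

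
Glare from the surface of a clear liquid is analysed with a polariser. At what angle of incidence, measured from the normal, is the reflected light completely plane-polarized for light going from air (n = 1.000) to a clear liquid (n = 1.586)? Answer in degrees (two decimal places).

Brewster's condition: tan θ_B = n₂/n₁ = 1.586/1.000 = 1.5860.
So θ_B = arctan 1.5860 = 57.77°.

θ_B ≈ 57.77°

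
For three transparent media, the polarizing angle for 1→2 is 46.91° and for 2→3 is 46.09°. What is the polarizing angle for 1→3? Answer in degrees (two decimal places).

Each Brewster angle gives a ratio: n₂/n₁ = tan 46.91° = 1.0690, n₃/n₂ = tan 46.09° = 1.0388.
n₃/n₁ = 1.1105. Then tan θ_B(1→3) = n₃/n₁, so θ_B(1→3) = arctan(1.1105) = 48.00°.

θ_B ≈ 48.00°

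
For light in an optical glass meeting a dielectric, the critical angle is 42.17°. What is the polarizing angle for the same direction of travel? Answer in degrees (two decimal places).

θ_B ≈ 33.87°

n₂/n₁ = sin θ_c = sin 42.17° = 0.6713.
tan θ_B equals the same ratio, so θ_B = arctan(0.6713) = 33.87°.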